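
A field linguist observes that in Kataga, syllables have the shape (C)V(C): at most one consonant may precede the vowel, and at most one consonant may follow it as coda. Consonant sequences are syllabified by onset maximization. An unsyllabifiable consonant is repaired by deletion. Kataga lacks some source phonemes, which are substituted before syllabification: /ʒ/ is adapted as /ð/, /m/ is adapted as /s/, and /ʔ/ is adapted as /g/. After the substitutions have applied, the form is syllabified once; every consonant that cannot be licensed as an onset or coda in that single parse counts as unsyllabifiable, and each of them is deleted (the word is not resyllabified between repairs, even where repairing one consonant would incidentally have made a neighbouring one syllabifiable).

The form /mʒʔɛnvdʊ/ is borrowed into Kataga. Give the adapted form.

Substitution: /m/ → /s/, /ʒ/ → /ð/, /ʔ/ → /g/, giving /sðgɛnvdʊ/.
Syllabifying with onset maximization leaves /s/, /ð/, /v/ stranded (at most one coda consonant is licensed; onsets are limited to one consonant).
Each unlicensed consonant is deleted: /s/, /ð/, /v/.

gɛndʊ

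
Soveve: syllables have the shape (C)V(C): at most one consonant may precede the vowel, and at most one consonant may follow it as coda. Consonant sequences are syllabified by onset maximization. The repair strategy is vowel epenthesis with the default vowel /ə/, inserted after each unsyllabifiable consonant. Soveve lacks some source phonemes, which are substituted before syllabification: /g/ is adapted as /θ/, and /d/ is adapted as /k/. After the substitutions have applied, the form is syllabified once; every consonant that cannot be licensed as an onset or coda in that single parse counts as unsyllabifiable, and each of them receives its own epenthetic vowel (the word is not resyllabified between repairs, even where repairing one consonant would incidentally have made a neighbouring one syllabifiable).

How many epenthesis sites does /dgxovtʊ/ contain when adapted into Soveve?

After substitution the input is /kθxovtʊ/.
The unsyllabifiable consonants are /k/, /θ/; each receives one epenthetic vowel.

2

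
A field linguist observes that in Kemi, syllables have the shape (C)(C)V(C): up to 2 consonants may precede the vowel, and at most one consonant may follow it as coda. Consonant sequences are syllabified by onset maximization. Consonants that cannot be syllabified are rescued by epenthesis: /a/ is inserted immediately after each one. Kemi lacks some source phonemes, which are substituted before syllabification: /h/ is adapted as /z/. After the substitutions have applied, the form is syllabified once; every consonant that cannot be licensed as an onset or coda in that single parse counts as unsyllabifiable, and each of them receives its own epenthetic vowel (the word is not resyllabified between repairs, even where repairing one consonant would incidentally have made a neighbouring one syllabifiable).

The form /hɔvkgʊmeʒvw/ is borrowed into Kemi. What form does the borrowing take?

zɔvkgʊmeʒvawa

Substitution: /h/ → /z/, giving /zɔvkgʊmeʒvw/.
Under (C)(C)V(C), the unsyllabifiable consonants are /v/, /w/ (at most one coda consonant is licensed; onsets may contain at most 2 consonants).
Epenthesis after each stranded consonant: /v/ → /va/, /w/ → /wa/.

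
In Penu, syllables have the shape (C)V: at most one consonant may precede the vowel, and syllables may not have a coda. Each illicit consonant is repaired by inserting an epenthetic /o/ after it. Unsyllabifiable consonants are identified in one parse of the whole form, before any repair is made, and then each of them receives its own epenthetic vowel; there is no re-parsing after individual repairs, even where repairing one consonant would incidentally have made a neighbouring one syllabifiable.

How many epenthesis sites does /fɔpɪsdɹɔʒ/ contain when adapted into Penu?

The unsyllabifiable consonants are /s/, /d/, /ʒ/; each receives one epenthetic vowel.

3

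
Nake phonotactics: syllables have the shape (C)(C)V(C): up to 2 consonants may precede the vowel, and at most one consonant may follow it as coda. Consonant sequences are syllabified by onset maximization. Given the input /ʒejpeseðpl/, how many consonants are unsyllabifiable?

The consonants /p/, /l/ cannot be parsed into a legal (C)(C)V(C) syllable (at most one coda consonant is licensed; onsets may contain at most 2 consonants).

2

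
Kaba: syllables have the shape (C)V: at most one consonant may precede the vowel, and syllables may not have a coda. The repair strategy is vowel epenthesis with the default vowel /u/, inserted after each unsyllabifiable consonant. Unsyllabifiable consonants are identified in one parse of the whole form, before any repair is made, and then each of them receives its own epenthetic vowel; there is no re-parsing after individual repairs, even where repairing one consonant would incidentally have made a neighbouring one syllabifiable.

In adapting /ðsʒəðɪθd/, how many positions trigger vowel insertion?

4

The unsyllabifiable consonants are /ð/, /s/, /θ/, /d/; each receives one epenthetic vowel.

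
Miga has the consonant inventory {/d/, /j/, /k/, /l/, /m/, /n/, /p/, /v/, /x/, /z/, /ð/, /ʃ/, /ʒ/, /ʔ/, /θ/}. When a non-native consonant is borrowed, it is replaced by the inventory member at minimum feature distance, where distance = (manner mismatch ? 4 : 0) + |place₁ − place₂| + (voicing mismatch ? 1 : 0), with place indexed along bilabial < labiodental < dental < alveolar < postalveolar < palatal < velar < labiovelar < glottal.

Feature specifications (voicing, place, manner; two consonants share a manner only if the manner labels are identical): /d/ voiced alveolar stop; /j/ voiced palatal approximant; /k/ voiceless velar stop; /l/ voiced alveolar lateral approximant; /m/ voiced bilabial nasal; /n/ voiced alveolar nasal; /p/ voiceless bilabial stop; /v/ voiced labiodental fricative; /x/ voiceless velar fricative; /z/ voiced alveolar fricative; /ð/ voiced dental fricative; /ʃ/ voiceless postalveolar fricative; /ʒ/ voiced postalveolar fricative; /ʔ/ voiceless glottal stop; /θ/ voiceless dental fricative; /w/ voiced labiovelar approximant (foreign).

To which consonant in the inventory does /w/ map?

/j/ is closest: same manner (approximant), place distance 2 (labiovelar→palatal), same voicing; total 2. Next closest is /k/ at distance 6.

j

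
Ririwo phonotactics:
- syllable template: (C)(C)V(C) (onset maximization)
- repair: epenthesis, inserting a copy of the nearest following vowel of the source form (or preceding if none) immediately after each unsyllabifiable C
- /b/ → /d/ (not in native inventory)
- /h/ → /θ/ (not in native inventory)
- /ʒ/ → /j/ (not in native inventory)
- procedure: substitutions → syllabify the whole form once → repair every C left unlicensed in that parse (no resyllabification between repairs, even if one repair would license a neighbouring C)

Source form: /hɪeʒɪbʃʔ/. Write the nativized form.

θɪejɪdʃɪʔɪ

Substitution: /h/ → /θ/, /ʒ/ → /j/, /b/ → /d/, giving /θɪejɪdʃʔ/.
Syllabifying with onset maximization leaves /ʃ/, /ʔ/ stranded (at most one coda consonant is licensed; onsets may contain at most 2 consonants).
Inserting the epenthetic vowel yields /ʃ/ → /ʃɪ/, /ʔ/ → /ʔɪ/.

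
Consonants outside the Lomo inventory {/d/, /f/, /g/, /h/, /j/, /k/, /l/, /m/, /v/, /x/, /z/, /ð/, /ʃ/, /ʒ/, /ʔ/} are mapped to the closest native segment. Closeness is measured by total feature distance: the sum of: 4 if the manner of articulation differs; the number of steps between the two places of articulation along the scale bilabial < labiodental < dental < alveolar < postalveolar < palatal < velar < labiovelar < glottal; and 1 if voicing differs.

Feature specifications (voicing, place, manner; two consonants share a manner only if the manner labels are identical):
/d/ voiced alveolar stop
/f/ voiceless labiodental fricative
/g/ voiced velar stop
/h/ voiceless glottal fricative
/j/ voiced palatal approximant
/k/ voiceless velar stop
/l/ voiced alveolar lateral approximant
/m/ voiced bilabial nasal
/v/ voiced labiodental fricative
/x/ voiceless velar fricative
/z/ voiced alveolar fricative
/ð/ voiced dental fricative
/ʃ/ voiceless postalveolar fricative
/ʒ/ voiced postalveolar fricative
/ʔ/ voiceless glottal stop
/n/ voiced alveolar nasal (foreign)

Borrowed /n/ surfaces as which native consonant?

/m/ is closest: same manner (nasal), place distance 3 (alveolar→bilabial), same voicing; total 3. Next closest is /d/ at distance 4.

m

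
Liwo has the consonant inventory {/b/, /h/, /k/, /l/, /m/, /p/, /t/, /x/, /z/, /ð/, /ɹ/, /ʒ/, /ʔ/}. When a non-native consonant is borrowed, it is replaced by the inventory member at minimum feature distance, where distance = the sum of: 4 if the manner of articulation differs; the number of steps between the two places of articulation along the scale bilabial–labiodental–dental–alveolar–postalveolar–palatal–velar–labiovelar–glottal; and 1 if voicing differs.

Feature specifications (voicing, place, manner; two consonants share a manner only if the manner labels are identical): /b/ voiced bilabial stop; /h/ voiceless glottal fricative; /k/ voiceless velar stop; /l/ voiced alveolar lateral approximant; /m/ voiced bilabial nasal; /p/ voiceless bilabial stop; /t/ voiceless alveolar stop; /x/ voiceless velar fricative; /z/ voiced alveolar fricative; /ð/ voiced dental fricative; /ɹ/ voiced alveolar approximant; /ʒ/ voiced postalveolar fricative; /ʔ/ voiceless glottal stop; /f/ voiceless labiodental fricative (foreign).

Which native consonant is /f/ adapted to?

/ð/ is closest: same manner (fricative), place distance 1 (labiodental→dental), voicing differs (+1); total 2. Next closest is /z/ at distance 3.

ð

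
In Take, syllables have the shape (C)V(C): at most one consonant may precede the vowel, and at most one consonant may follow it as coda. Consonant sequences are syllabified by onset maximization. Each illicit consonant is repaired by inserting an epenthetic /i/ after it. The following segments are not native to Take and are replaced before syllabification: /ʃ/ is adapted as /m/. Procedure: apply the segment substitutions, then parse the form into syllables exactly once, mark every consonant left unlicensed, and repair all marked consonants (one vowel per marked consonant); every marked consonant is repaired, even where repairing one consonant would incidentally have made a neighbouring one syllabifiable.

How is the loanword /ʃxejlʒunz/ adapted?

mixejliʒunzi

Substitution: /ʃ/ → /m/, giving /mxejlʒunz/.
Syllabifying with onset maximization leaves /m/, /l/, /z/ stranded (at most one coda consonant is licensed; onsets are limited to one consonant).
Each unlicensed consonant becomes the onset of a new syllable: /m/ → /mi/, /l/ → /li/, /z/ → /zi/.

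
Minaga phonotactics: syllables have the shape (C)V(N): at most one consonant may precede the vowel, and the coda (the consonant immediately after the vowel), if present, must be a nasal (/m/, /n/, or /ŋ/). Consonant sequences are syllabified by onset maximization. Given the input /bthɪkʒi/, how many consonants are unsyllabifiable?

3

Under (C)V(N), the unsyllabifiable consonants are /b/, /t/, /k/ (only a nasal (/m/, /n/, or /ŋ/) is licensed in coda position; onsets are limited to one consonant).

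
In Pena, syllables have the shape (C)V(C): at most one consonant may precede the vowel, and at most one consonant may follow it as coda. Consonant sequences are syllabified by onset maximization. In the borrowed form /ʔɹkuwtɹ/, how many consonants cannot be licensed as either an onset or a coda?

4

Under (C)V(C), the unsyllabifiable consonants are /ʔ/, /ɹ/, /t/, /ɹ/ (at most one coda consonant is licensed; onsets are limited to one consonant).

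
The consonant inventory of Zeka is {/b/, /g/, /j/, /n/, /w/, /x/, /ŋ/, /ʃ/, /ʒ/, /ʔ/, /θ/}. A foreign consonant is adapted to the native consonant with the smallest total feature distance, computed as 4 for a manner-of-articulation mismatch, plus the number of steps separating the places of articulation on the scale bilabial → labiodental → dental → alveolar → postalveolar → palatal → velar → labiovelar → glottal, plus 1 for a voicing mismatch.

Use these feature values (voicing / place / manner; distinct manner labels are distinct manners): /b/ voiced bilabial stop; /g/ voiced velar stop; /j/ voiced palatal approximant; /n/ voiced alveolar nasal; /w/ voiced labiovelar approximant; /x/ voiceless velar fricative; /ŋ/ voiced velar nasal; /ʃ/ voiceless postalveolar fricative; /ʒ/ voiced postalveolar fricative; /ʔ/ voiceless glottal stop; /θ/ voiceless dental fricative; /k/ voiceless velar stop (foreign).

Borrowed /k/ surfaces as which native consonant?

/g/ is closest: same manner (stop), place distance 0 (velar→velar), voicing differs (+1); total 1. Next closest is /ʔ/ at distance 2.

g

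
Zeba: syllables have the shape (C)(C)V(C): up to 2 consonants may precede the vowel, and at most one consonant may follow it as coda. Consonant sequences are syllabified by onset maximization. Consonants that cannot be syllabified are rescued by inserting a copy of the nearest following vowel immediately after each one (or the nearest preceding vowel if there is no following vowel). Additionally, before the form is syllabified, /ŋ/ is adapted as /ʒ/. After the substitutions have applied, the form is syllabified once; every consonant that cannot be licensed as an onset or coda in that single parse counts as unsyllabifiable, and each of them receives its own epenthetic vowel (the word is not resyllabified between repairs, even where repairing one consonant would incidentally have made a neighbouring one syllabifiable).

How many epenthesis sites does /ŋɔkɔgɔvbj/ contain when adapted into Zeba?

After substitution the input is /ʒɔkɔgɔvbj/.
The unsyllabifiable consonants are /b/, /j/; each receives one epenthetic vowel.

2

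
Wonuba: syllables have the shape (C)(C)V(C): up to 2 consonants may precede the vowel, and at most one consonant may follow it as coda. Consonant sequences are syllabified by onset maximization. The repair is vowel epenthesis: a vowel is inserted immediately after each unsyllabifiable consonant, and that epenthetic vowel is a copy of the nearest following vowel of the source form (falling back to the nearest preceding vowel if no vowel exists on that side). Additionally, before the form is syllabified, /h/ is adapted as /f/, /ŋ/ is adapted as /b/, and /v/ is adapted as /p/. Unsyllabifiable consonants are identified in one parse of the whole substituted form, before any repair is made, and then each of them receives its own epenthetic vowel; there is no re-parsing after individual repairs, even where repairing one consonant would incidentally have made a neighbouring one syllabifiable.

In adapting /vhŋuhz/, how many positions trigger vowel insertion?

2

After substitution the input is /pfbufz/.
The unsyllabifiable consonants are /p/, /z/; each receives one epenthetic vowel.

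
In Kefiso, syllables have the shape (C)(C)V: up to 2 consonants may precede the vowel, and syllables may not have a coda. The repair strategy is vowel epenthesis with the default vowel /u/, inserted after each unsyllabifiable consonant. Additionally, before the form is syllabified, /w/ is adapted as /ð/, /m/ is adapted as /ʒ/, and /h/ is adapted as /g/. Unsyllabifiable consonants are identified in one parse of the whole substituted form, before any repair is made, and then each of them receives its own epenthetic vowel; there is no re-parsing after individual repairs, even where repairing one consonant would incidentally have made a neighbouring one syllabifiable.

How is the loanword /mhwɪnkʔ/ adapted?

ʒugðɪnukuʔu

Substitution: /m/ → /ʒ/, /h/ → /g/, /w/ → /ð/, giving /ʒgðɪnkʔ/.
Under (C)(C)V, the unsyllabifiable consonants are /ʒ/, /n/, /k/, /ʔ/ (no codas are permitted; onsets may contain at most 2 consonants).
Each unlicensed consonant becomes the onset of a new syllable: /ʒ/ → /ʒu/, /n/ → /nu/, /k/ → /ku/, /ʔ/ → /ʔu/.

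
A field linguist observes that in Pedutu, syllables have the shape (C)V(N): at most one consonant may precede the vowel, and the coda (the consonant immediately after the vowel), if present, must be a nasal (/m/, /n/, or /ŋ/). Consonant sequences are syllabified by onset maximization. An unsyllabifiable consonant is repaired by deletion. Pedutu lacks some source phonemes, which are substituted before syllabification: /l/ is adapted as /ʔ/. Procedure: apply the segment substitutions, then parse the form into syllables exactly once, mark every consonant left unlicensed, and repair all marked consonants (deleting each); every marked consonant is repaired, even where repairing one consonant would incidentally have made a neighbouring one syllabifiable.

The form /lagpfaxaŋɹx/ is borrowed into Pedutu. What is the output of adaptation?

Substitution: /l/ → /ʔ/, giving /ʔagpfaxaŋɹx/.
Syllabifying with onset maximization leaves /g/, /p/, /ɹ/, /x/ stranded (only a nasal (/m/, /n/, or /ŋ/) is licensed in coda position; onsets are limited to one consonant).
Each unlicensed consonant is deleted: /g/, /p/, /ɹ/, /x/.

ʔafaxaŋ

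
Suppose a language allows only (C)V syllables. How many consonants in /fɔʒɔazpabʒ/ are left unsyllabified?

3

The consonants /z/, /b/, /ʒ/ cannot be parsed into a legal (C)V syllable (no codas are permitted; onsets are limited to one consonant).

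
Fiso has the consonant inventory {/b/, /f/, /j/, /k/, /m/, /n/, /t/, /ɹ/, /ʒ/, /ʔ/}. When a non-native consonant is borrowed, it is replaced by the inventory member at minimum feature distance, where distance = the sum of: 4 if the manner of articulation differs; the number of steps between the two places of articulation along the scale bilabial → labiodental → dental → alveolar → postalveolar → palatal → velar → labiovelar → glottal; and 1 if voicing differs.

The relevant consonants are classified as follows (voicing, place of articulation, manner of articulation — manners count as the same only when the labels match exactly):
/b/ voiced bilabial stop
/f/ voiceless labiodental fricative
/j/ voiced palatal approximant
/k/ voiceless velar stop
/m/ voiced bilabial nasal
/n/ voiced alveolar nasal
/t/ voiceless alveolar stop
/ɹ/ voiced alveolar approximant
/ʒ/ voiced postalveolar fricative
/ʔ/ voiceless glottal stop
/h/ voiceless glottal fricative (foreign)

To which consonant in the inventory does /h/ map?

/ʔ/ is closest: manner differs (fricative→stop, +4), place distance 0 (glottal→glottal), same voicing; total 4. Next closest is /ʒ/ at distance 5.

ʔ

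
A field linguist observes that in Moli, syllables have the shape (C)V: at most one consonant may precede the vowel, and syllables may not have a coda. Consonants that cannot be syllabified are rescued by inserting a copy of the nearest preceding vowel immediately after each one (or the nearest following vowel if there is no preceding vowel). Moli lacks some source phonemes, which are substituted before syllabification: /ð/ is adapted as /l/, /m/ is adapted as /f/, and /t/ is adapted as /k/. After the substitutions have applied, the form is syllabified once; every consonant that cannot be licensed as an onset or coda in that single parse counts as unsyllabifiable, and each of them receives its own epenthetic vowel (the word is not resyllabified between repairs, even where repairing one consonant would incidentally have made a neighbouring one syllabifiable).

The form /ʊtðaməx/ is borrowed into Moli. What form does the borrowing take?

ʊkʊlafəxə

Substitution: /t/ → /k/, /ð/ → /l/, /m/ → /f/, giving /ʊklafəx/.
Syllabifying with onset maximization leaves /k/, /x/ stranded (no codas are permitted; onsets are limited to one consonant).
Inserting the epenthetic vowel yields /k/ → /kʊ/, /x/ → /xə/.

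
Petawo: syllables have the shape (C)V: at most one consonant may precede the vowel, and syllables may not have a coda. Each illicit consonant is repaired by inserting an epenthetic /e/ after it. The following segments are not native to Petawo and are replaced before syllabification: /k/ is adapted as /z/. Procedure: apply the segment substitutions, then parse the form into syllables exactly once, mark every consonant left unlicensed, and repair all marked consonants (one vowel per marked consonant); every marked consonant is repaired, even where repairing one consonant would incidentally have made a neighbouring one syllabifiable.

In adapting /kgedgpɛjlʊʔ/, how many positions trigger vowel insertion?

5

After substitution the input is /zgedgpɛjlʊʔ/.
The unsyllabifiable consonants are /z/, /d/, /g/, /j/, /ʔ/; each receives one epenthetic vowel.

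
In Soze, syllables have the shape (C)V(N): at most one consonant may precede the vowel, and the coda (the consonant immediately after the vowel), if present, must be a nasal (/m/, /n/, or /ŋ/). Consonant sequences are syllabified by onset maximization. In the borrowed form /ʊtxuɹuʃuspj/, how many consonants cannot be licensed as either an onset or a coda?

The consonants /t/, /s/, /p/, /j/ cannot be parsed into a legal (C)V(N) syllable (only a nasal (/m/, /n/, or /ŋ/) is licensed in coda position; onsets are limited to one consonant).

4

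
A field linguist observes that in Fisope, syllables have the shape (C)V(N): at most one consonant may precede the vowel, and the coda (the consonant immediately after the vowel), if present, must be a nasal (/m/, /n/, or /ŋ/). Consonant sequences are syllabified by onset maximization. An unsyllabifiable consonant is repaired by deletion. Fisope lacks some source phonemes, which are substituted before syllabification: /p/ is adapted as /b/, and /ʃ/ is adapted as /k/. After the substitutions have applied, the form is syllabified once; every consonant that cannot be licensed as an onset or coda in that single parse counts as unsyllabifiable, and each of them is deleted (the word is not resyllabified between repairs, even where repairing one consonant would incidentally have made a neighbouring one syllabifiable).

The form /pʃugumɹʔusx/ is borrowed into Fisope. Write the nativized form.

kugumʔu

Substitution: /p/ → /b/, /ʃ/ → /k/, giving /bkugumɹʔusx/.
Under (C)V(N), the unsyllabifiable consonants are /b/, /ɹ/, /s/, /x/ (only a nasal (/m/, /n/, or /ŋ/) is licensed in coda position; onsets are limited to one consonant).
Deleting the stranded consonants removes /b/, /ɹ/, /s/, /x/.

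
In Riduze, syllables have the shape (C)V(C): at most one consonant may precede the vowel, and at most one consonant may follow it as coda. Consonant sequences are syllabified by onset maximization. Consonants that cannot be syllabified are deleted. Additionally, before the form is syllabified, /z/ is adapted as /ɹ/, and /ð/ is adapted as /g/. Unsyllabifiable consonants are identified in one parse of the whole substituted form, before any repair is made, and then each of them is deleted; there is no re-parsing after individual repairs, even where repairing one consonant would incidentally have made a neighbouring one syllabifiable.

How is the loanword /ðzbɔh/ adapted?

Substitution: /ð/ → /g/, /z/ → /ɹ/, giving /gɹbɔh/.
The consonants /g/, /ɹ/ cannot be parsed into a legal (C)V(C) syllable (at most one coda consonant is licensed; onsets are limited to one consonant).
Each unlicensed consonant is deleted: /g/, /ɹ/.

bɔh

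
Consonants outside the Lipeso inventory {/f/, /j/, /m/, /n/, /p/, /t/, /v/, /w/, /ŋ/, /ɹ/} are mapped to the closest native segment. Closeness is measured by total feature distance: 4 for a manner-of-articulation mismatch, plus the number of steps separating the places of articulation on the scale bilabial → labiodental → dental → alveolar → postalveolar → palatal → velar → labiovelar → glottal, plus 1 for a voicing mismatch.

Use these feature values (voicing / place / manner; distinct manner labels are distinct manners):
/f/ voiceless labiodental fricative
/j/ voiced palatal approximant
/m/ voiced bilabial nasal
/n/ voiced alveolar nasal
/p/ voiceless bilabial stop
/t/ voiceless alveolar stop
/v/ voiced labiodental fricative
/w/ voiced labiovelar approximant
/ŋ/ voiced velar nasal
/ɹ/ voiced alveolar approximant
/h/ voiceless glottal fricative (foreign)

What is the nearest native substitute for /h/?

w

/w/ is closest: manner differs (fricative→approximant, +4), place distance 1 (glottal→labiovelar), voicing differs (+1); total 6. Next closest is /f/ at distance 7.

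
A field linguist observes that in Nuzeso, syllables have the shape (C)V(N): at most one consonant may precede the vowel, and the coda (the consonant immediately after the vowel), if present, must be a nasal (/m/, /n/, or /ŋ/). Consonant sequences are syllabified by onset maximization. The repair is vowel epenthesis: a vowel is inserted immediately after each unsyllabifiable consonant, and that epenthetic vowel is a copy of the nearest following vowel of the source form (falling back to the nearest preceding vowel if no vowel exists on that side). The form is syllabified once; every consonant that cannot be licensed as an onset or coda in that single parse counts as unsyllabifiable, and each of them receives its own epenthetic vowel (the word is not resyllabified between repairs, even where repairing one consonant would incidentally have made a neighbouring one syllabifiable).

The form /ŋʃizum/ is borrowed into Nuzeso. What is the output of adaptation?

Under (C)V(N), the unsyllabifiable consonants are /ŋ/ (only a nasal (/m/, /n/, or /ŋ/) is licensed in coda position; onsets are limited to one consonant).
Each unlicensed consonant becomes the onset of a new syllable: /ŋ/ → /ŋi/.

ŋiʃizum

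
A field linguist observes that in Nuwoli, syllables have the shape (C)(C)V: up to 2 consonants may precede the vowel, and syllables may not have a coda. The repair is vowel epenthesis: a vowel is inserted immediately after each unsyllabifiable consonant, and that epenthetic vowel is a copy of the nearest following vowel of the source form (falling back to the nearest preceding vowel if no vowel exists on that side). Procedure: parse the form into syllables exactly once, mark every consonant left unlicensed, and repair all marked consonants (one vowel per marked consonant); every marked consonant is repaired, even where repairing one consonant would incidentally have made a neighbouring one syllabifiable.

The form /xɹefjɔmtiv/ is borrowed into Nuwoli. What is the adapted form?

Under (C)(C)V, the unsyllabifiable consonants are /v/ (no codas are permitted; onsets may contain at most 2 consonants).
Each unlicensed consonant becomes the onset of a new syllable: /v/ → /vi/.

xɹefjɔmtivi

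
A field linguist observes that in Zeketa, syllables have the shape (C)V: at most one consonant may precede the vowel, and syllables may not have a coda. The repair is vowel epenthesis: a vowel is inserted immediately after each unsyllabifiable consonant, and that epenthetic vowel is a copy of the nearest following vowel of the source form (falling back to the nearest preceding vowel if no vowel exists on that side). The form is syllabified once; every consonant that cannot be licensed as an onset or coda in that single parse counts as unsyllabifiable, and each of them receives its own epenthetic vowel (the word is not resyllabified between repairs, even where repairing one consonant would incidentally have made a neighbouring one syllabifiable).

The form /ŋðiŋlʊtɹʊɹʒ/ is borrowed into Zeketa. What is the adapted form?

ŋiðiŋʊlʊtʊɹʊɹʊʒʊ

Syllabifying with onset maximization leaves /ŋ/, /ŋ/, /t/, /ɹ/, /ʒ/ stranded (no codas are permitted; onsets are limited to one consonant).
Each unlicensed consonant becomes the onset of a new syllable: /ŋ/ → /ŋi/, /ŋ/ → /ŋʊ/, /t/ → /tʊ/, /ɹ/ → /ɹʊ/, /ʒ/ → /ʒʊ/.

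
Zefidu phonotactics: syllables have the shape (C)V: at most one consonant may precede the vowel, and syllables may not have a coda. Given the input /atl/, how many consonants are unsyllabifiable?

Under (C)V, the unsyllabifiable consonants are /t/, /l/ (no codas are permitted; onsets are limited to one consonant).

2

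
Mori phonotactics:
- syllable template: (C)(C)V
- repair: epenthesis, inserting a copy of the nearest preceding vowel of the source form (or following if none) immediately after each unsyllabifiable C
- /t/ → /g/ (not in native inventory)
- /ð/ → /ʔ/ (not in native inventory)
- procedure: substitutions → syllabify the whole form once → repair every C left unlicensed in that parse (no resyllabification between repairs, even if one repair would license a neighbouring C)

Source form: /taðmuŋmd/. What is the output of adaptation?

gaʔmuŋumudu

Substitution: /t/ → /g/, /ð/ → /ʔ/, giving /gaʔmuŋmd/.
Under (C)(C)V, the unsyllabifiable consonants are /ŋ/, /m/, /d/ (no codas are permitted; onsets may contain at most 2 consonants).
Each unlicensed consonant becomes the onset of a new syllable: /ŋ/ → /ŋu/, /m/ → /mu/, /d/ → /du/.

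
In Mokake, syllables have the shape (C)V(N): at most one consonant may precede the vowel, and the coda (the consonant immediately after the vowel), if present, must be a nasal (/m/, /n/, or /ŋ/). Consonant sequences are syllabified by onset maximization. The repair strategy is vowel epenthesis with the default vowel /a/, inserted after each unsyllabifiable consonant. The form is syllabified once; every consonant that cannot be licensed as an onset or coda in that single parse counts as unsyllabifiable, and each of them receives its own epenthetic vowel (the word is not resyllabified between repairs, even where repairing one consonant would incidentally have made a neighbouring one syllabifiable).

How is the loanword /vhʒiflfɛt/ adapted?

Under (C)V(N), the unsyllabifiable consonants are /v/, /h/, /f/, /l/, /t/ (only a nasal (/m/, /n/, or /ŋ/) is licensed in coda position; onsets are limited to one consonant).
Epenthesis after each stranded consonant: /v/ → /va/, /h/ → /ha/, /f/ → /fa/, /l/ → /la/, /t/ → /ta/.

vahaʒifalafɛta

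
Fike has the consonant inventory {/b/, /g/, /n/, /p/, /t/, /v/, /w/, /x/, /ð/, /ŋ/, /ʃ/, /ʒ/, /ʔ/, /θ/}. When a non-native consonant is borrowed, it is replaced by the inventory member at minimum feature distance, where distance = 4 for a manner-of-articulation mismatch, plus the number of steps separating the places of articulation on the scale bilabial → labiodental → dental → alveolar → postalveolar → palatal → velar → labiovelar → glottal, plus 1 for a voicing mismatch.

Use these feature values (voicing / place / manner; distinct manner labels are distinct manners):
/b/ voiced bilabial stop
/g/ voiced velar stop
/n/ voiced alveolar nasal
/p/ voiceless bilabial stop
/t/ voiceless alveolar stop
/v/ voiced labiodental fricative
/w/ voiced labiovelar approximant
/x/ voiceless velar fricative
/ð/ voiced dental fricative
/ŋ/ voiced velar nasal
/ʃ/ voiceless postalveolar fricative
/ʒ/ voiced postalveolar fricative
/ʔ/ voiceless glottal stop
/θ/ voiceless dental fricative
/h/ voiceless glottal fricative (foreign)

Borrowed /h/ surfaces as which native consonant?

/x/ is closest: same manner (fricative), place distance 2 (glottal→velar), same voicing; total 2. Next closest is /ʃ/ at distance 4.

x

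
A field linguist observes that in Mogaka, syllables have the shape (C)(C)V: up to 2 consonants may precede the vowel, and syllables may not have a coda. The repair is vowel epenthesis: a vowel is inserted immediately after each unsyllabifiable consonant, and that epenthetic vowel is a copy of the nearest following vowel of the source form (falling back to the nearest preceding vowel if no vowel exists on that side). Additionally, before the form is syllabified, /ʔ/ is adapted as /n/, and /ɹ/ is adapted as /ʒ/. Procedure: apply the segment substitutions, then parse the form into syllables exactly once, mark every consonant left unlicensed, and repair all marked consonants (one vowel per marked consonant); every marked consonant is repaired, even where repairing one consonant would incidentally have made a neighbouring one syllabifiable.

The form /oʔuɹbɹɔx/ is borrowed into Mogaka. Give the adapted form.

onuʒɔbʒɔxɔ

Substitution: /ʔ/ → /n/, /ɹ/ → /ʒ/, giving /onuʒbʒɔx/.
Syllabifying with onset maximization leaves /ʒ/, /x/ stranded (no codas are permitted; onsets may contain at most 2 consonants).
Epenthesis after each stranded consonant: /ʒ/ → /ʒɔ/, /x/ → /xɔ/.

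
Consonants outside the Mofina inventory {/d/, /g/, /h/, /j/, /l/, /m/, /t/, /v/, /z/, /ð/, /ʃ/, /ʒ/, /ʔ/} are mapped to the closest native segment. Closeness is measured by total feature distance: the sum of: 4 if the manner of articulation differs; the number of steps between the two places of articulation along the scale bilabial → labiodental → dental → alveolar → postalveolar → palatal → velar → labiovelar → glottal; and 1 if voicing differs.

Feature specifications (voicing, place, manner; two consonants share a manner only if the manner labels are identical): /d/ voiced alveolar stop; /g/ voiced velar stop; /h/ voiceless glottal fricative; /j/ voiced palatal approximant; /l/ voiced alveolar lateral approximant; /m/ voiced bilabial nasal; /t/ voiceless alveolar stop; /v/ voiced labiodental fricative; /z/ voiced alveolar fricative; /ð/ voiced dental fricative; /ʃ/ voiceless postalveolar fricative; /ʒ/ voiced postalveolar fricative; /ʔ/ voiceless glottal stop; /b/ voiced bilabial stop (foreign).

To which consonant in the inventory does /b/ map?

d

/d/ is closest: same manner (stop), place distance 3 (bilabial→alveolar), same voicing; total 3. Next closest is /m/ at distance 4.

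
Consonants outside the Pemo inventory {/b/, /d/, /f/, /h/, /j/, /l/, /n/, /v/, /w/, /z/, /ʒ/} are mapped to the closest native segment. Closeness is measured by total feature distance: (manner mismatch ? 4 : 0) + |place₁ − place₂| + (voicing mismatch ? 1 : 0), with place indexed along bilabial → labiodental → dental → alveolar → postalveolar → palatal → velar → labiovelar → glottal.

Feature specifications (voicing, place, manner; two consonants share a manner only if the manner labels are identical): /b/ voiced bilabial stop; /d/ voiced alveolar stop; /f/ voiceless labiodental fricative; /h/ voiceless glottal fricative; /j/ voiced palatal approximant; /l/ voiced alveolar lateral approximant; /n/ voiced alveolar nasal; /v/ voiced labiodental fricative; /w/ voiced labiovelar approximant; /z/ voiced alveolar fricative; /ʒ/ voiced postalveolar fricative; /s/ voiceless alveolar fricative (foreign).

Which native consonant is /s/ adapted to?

z

/z/ is closest: same manner (fricative), place distance 0 (alveolar→alveolar), voicing differs (+1); total 1. Next closest is /f/ at distance 2.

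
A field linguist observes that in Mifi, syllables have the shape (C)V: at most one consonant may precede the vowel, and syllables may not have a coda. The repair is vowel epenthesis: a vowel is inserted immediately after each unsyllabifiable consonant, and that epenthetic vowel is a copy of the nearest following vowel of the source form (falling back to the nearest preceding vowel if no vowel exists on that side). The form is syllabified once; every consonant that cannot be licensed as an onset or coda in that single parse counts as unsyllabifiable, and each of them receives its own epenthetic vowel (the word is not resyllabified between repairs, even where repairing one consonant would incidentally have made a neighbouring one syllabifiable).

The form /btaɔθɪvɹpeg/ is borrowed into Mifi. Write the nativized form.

Under (C)V, the unsyllabifiable consonants are /b/, /v/, /ɹ/, /g/ (no codas are permitted; onsets are limited to one consonant).
Each unlicensed consonant becomes the onset of a new syllable: /b/ → /ba/, /v/ → /ve/, /ɹ/ → /ɹe/, /g/ → /ge/.

bataɔθɪveɹepege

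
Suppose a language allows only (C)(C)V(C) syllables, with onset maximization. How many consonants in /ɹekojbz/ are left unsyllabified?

Syllabifying with onset maximization leaves /b/, /z/ stranded (at most one coda consonant is licensed; onsets may contain at most 2 consonants).

2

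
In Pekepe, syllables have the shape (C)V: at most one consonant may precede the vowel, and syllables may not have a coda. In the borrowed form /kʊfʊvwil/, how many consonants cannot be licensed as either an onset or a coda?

Under (C)V, the unsyllabifiable consonants are /v/, /l/ (no codas are permitted; onsets are limited to one consonant).

2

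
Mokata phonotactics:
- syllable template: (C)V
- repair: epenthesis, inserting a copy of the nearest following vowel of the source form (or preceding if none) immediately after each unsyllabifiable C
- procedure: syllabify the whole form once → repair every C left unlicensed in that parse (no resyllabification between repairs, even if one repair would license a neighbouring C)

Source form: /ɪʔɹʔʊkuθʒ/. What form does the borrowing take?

ɪʔʊɹʊʔʊkuθuʒu

Syllabifying with onset maximization leaves /ʔ/, /ɹ/, /θ/, /ʒ/ stranded (no codas are permitted; onsets are limited to one consonant).
Epenthesis after each stranded consonant: /ʔ/ → /ʔʊ/, /ɹ/ → /ɹʊ/, /θ/ → /θu/, /ʒ/ → /ʒu/.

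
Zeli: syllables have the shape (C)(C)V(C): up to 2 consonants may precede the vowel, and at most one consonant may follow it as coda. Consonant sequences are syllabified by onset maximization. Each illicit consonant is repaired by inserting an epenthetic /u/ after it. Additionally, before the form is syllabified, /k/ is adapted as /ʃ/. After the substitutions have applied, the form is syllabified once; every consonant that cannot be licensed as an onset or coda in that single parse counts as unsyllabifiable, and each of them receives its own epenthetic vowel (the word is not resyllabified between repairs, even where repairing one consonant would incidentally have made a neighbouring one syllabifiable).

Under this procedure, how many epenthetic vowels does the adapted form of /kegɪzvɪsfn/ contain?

After substitution the input is /ʃegɪzvɪsfn/.
The unsyllabifiable consonants are /f/, /n/; each receives one epenthetic vowel.

2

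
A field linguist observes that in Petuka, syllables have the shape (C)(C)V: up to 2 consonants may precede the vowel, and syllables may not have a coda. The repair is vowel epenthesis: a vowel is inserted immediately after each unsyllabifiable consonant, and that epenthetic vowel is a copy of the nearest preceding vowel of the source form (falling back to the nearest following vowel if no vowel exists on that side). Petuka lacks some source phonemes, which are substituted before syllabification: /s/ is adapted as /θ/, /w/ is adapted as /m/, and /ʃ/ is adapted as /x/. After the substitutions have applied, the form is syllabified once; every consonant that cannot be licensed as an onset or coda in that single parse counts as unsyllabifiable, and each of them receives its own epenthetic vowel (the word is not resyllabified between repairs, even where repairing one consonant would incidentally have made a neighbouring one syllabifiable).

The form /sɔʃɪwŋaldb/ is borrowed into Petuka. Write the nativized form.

Substitution: /s/ → /θ/, /ʃ/ → /x/, /w/ → /m/, giving /θɔxɪmŋaldb/.
Syllabifying with onset maximization leaves /l/, /d/, /b/ stranded (no codas are permitted; onsets may contain at most 2 consonants).
Each unlicensed consonant becomes the onset of a new syllable: /l/ → /la/, /d/ → /da/, /b/ → /ba/.

θɔxɪmŋaladaba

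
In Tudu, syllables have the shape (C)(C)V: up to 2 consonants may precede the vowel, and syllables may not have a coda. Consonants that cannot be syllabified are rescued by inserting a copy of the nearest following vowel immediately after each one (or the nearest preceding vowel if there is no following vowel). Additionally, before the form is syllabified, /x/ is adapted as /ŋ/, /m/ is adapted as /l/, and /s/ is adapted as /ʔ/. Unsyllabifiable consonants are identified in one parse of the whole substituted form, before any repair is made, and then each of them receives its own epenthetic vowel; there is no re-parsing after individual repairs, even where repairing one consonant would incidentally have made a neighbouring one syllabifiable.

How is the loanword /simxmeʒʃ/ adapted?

Substitution: /s/ → /ʔ/, /m/ → /l/, /x/ → /ŋ/, giving /ʔilŋleʒʃ/.
Syllabifying with onset maximization leaves /l/, /ʒ/, /ʃ/ stranded (no codas are permitted; onsets may contain at most 2 consonants).
Epenthesis after each stranded consonant: /l/ → /le/, /ʒ/ → /ʒe/, /ʃ/ → /ʃe/.

ʔileŋleʒeʃe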